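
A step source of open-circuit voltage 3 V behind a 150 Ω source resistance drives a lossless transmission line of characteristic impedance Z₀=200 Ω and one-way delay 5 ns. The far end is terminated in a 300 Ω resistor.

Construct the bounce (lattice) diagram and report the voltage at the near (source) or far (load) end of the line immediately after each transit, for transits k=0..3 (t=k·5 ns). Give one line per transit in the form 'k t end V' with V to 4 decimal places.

Γ_L=0.200000, Γ_S=-0.142857; launch V₁=3·200/350=1.714286
k=0 src: V=1.7143
k=1 load: inc=1.714286, refl=1.714286·0.200000=0.3429; V=0.000000+1.714286+0.342857=2.0571
k=2 src: inc=0.342857, refl=0.342857·-0.142857=-0.0490; V=1.714286+0.342857+-0.048980=2.0082
k=3 load: inc=-0.048980, refl=-0.048980·0.200000=-0.0098; V=2.057143+-0.048980+-0.009796=1.9984

0 0 source 1.7143
1 5 load 2.0571
2 10 source 2.0082
3 15 load 1.9984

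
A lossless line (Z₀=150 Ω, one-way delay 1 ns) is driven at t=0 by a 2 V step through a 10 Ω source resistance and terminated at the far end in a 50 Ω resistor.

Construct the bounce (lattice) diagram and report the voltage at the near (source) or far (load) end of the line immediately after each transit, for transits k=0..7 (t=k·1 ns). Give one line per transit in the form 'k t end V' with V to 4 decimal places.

Γ_L=-0.500000, Γ_S=-0.875000; launch V₁=2·150/160=1.875000
k=0 src: V=1.8750
k=1 load: inc=1.875000, refl=1.875000·-0.500000=-0.9375; V=0.000000+1.875000+-0.937500=0.9375
k=2 src: inc=-0.937500, refl=-0.937500·-0.875000=0.8203; V=1.875000+-0.937500+0.820312=1.7578
k=3 load: inc=0.820312, refl=0.820312·-0.500000=-0.4102; V=0.937500+0.820312+-0.410156=1.3477
k=4 src: inc=-0.410156, refl=-0.410156·-0.875000=0.3589; V=1.757812+-0.410156+0.358887=1.7065
k=5 load: inc=0.358887, refl=0.358887·-0.500000=-0.1794; V=1.347656+0.358887+-0.179443=1.5271
k=6 src: inc=-0.179443, refl=-0.179443·-0.875000=0.1570; V=1.706543+-0.179443+0.157013=1.6841
k=7 load: inc=0.157013, refl=0.157013·-0.500000=-0.0785; V=1.527100+0.157013+-0.078506=1.6056

0 0 source 1.8750
1 1 load 0.9375
2 2 source 1.7578
3 3 load 1.3477
4 4 source 1.7065
5 5 load 1.5271
6 6 source 1.6841
7 7 load 1.6056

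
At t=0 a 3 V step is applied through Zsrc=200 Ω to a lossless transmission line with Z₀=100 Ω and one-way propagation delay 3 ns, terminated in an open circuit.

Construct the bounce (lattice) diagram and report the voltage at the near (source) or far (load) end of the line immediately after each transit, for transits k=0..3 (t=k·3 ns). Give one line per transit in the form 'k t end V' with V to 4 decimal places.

Γ_L=1.000000, Γ_S=0.333333; launch V₁=3·100/300=1.000000
k=0 src: V=1.0000
k=1 load: inc=1.000000, refl=1.000000·1.000000=1.0000; V=0.000000+1.000000+1.000000=2.0000
k=2 src: inc=1.000000, refl=1.000000·0.333333=0.3333; V=1.000000+1.000000+0.333333=2.3333
k=3 load: inc=0.333333, refl=0.333333·1.000000=0.3333; V=2.000000+0.333333+0.333333=2.6667

0 0 source 1.0000
1 3 load 2.0000
2 6 source 2.3333
3 9 load 2.6667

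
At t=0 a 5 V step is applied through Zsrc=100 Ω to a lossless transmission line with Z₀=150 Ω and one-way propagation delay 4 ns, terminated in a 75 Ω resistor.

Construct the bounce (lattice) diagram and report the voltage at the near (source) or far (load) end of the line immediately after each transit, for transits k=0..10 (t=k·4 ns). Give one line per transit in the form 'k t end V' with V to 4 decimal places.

Γ_L=-0.333333, Γ_S=-0.200000; launch V₁=5·150/250=3.000000
k=0 src: V=3.0000
k=1 load: inc=3.000000, refl=3.000000·-0.333333=-1.0000; V=0.000000+3.000000+-1.000000=2.0000
k=2 src: inc=-1.000000, refl=-1.000000·-0.200000=0.2000; V=3.000000+-1.000000+0.200000=2.2000
k=3 load: inc=0.200000, refl=0.200000·-0.333333=-0.0667; V=2.000000+0.200000+-0.066667=2.1333
k=4 src: inc=-0.066667, refl=-0.066667·-0.200000=0.0133; V=2.200000+-0.066667+0.013333=2.1467
k=5 load: inc=0.013333, refl=0.013333·-0.333333=-0.0044; V=2.133333+0.013333+-0.004444=2.1422
k=6 src: inc=-0.004444, refl=-0.004444·-0.200000=0.0009; V=2.146667+-0.004444+0.000889=2.1431
k=7 load: inc=0.000889, refl=0.000889·-0.333333=-0.0003; V=2.142222+0.000889+-0.000296=2.1428
k=8 src: inc=-0.000296, refl=-0.000296·-0.200000=0.0001; V=2.143111+-0.000296+0.000059=2.1429
k=9 load: inc=0.000059, refl=0.000059·-0.333333=-0.0000; V=2.142815+0.000059+-0.000020=2.1429
k=10 src: inc=-0.000020, refl=-0.000020·-0.200000=0.0000; V=2.142874+-0.000020+0.000004=2.1429

0 0 source 3.0000
1 4 load 2.0000
2 8 source 2.2000
3 12 load 2.1333
4 16 source 2.1467
5 20 load 2.1422
6 24 source 2.1431
7 28 load 2.1428
8 32 source 2.1429
9 36 load 2.1429
10 40 source 2.1429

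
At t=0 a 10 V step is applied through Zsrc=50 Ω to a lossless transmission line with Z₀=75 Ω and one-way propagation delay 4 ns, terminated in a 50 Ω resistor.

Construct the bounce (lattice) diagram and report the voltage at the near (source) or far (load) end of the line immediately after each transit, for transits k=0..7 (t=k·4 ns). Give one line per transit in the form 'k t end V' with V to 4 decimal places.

Γ_L=-0.200000, Γ_S=-0.200000; launch V₁=10·75/125=6.000000
k=0 src: V=6.0000
k=1 load: inc=6.000000, refl=6.000000·-0.200000=-1.2000; V=0.000000+6.000000+-1.200000=4.8000
k=2 src: inc=-1.200000, refl=-1.200000·-0.200000=0.2400; V=6.000000+-1.200000+0.240000=5.0400
k=3 load: inc=0.240000, refl=0.240000·-0.200000=-0.0480; V=4.800000+0.240000+-0.048000=4.9920
k=4 src: inc=-0.048000, refl=-0.048000·-0.200000=0.0096; V=5.040000+-0.048000+0.009600=5.0016
k=5 load: inc=0.009600, refl=0.009600·-0.200000=-0.0019; V=4.992000+0.009600+-0.001920=4.9997
k=6 src: inc=-0.001920, refl=-0.001920·-0.200000=0.0004; V=5.001600+-0.001920+0.000384=5.0001
k=7 load: inc=0.000384, refl=0.000384·-0.200000=-0.0001; V=4.999680+0.000384+-0.000077=5.0000

0 0 source 6.0000
1 4 load 4.8000
2 8 source 5.0400
3 12 load 4.9920
4 16 source 5.0016
5 20 load 4.9997
6 24 source 5.0001
7 28 load 5.0000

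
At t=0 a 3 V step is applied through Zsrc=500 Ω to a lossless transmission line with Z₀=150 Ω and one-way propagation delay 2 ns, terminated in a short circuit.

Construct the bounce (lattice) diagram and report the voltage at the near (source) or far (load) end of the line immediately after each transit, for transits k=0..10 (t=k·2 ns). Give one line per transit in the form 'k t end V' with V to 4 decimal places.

Γ_L=-1.000000, Γ_S=0.538462; launch V₁=3·150/650=0.692308
k=0 src: V=0.6923
k=1 load: inc=0.692308, refl=0.692308·-1.000000=-0.6923; V=0.000000+0.692308+-0.692308=0.0000
k=2 src: inc=-0.692308, refl=-0.692308·0.538462=-0.3728; V=0.692308+-0.692308+-0.372781=-0.3728
k=3 load: inc=-0.372781, refl=-0.372781·-1.000000=0.3728; V=0.000000+-0.372781+0.372781=0.0000
k=4 src: inc=0.372781, refl=0.372781·0.538462=0.2007; V=-0.372781+0.372781+0.200728=0.2007
k=5 load: inc=0.200728, refl=0.200728·-1.000000=-0.2007; V=0.000000+0.200728+-0.200728=0.0000
k=6 src: inc=-0.200728, refl=-0.200728·0.538462=-0.1081; V=0.200728+-0.200728+-0.108084=-0.1081
k=7 load: inc=-0.108084, refl=-0.108084·-1.000000=0.1081; V=0.000000+-0.108084+0.108084=0.0000
k=8 src: inc=0.108084, refl=0.108084·0.538462=0.0582; V=-0.108084+0.108084+0.058199=0.0582
k=9 load: inc=0.058199, refl=0.058199·-1.000000=-0.0582; V=0.000000+0.058199+-0.058199=0.0000
k=10 src: inc=-0.058199, refl=-0.058199·0.538462=-0.0313; V=0.058199+-0.058199+-0.031338=-0.0313

0 0 source 0.6923
1 2 load 0.0000
2 4 source -0.3728
3 6 load 0.0000
4 8 source 0.2007
5 10 load 0.0000
6 12 source -0.1081
7 14 load 0.0000
8 16 source 0.0582
9 18 load 0.0000
10 20 source -0.0313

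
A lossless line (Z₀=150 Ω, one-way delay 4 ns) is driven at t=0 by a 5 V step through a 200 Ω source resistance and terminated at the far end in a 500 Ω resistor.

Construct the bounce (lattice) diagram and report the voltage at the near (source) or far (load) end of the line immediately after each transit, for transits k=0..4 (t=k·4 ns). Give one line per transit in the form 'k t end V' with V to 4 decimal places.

0 0 source 2.1429
1 4 load 3.2967
2 8 source 3.4615
3 12 load 3.5503
4 16 source 3.5630

Γ_L=0.538462, Γ_S=0.142857; launch V₁=5·150/350=2.142857
k=0 src: V=2.1429
k=1 load: inc=2.142857, refl=2.142857·0.538462=1.1538; V=0.000000+2.142857+1.153846=3.2967
k=2 src: inc=1.153846, refl=1.153846·0.142857=0.1648; V=2.142857+1.153846+0.164835=3.4615
k=3 load: inc=0.164835, refl=0.164835·0.538462=0.0888; V=3.296703+0.164835+0.088757=3.5503
k=4 src: inc=0.088757, refl=0.088757·0.142857=0.0127; V=3.461538+0.088757+0.012680=3.5630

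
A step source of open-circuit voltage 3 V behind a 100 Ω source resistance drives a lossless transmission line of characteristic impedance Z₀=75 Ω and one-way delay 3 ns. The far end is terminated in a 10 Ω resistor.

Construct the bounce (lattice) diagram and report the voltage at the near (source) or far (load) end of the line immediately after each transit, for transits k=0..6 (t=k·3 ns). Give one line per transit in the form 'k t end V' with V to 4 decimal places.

Γ_L=-0.764706, Γ_S=0.142857; launch V₁=3·75/175=1.285714
k=0 src: V=1.2857
k=1 load: inc=1.285714, refl=1.285714·-0.764706=-0.9832; V=0.000000+1.285714+-0.983193=0.3025
k=2 src: inc=-0.983193, refl=-0.983193·0.142857=-0.1405; V=1.285714+-0.983193+-0.140456=0.1621
k=3 load: inc=-0.140456, refl=-0.140456·-0.764706=0.1074; V=0.302521+-0.140456+0.107408=0.2695
k=4 src: inc=0.107408, refl=0.107408·0.142857=0.0153; V=0.162065+0.107408+0.015344=0.2848
k=5 load: inc=0.015344, refl=0.015344·-0.764706=-0.0117; V=0.269472+0.015344+-0.011734=0.2731
k=6 src: inc=-0.011734, refl=-0.011734·0.142857=-0.0017; V=0.284816+-0.011734+-0.001676=0.2714

0 0 source 1.2857
1 3 load 0.3025
2 6 source 0.1621
3 9 load 0.2695
4 12 source 0.2848
5 15 load 0.2731
6 18 source 0.2714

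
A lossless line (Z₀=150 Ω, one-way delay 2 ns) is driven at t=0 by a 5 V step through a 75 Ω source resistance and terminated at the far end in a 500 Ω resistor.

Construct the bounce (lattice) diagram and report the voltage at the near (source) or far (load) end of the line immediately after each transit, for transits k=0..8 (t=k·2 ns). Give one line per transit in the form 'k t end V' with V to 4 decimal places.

0 0 source 3.3333
1 2 load 5.1282
2 4 source 4.5299
3 6 load 4.2078
4 8 source 4.3151
5 10 load 4.3730
6 12 source 4.3537
7 14 load 4.3433
8 16 source 4.3468

Γ_L=0.538462, Γ_S=-0.333333; launch V₁=5·150/225=3.333333
k=0 src: V=3.3333
k=1 load: inc=3.333333, refl=3.333333·0.538462=1.7949; V=0.000000+3.333333+1.794872=5.1282
k=2 src: inc=1.794872, refl=1.794872·-0.333333=-0.5983; V=3.333333+1.794872+-0.598291=4.5299
k=3 load: inc=-0.598291, refl=-0.598291·0.538462=-0.3222; V=5.128205+-0.598291+-0.322156=4.2078
k=4 src: inc=-0.322156, refl=-0.322156·-0.333333=0.1074; V=4.529915+-0.322156+0.107385=4.3151
k=5 load: inc=0.107385, refl=0.107385·0.538462=0.0578; V=4.207758+0.107385+0.057823=4.3730
k=6 src: inc=0.057823, refl=0.057823·-0.333333=-0.0193; V=4.315144+0.057823+-0.019274=4.3537
k=7 load: inc=-0.019274, refl=-0.019274·0.538462=-0.0104; V=4.372967+-0.019274+-0.010378=4.3433
k=8 src: inc=-0.010378, refl=-0.010378·-0.333333=0.0035; V=4.353692+-0.010378+0.003459=4.3468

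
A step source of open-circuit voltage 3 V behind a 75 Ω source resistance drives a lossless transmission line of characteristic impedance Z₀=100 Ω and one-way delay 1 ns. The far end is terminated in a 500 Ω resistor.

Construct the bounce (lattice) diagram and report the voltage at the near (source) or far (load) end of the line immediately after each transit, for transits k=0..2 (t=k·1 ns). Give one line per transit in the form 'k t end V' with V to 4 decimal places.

0 0 source 1.7143
1 1 load 2.8571
2 2 source 2.6939

Γ_L=0.666667, Γ_S=-0.142857; launch V₁=3·100/175=1.714286
k=0 src: V=1.7143
k=1 load: inc=1.714286, refl=1.714286·0.666667=1.1429; V=0.000000+1.714286+1.142857=2.8571
k=2 src: inc=1.142857, refl=1.142857·-0.142857=-0.1633; V=1.714286+1.142857+-0.163265=2.6939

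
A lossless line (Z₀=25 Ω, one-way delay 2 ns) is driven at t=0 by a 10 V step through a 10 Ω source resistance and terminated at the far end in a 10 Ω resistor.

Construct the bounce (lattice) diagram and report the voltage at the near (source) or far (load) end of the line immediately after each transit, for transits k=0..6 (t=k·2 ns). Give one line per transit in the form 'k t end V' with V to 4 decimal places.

0 0 source 7.1429
1 2 load 4.0816
2 4 source 5.3936
3 6 load 4.8313
4 8 source 5.0723
5 10 load 4.9690
6 12 source 5.0133

Γ_L=-0.428571, Γ_S=-0.428571; launch V₁=10·25/35=7.142857
k=0 src: V=7.1429
k=1 load: inc=7.142857, refl=7.142857·-0.428571=-3.0612; V=0.000000+7.142857+-3.061224=4.0816
k=2 src: inc=-3.061224, refl=-3.061224·-0.428571=1.3120; V=7.142857+-3.061224+1.311953=5.3936
k=3 load: inc=1.311953, refl=1.311953·-0.428571=-0.5623; V=4.081633+1.311953+-0.562266=4.8313
k=4 src: inc=-0.562266, refl=-0.562266·-0.428571=0.2410; V=5.393586+-0.562266+0.240971=5.0723
k=5 load: inc=0.240971, refl=0.240971·-0.428571=-0.1033; V=4.831320+0.240971+-0.103273=4.9690
k=6 src: inc=-0.103273, refl=-0.103273·-0.428571=0.0443; V=5.072291+-0.103273+0.044260=5.0133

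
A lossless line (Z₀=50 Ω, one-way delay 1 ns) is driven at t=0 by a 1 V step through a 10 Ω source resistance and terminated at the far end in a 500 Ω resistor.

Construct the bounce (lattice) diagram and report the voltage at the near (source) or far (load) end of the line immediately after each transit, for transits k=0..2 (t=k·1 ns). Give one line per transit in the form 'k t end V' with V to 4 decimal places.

Γ_L=0.818182, Γ_S=-0.666667; launch V₁=1·50/60=0.833333
k=0 src: V=0.8333
k=1 load: inc=0.833333, refl=0.833333·0.818182=0.6818; V=0.000000+0.833333+0.681818=1.5152
k=2 src: inc=0.681818, refl=0.681818·-0.666667=-0.4545; V=0.833333+0.681818+-0.454545=1.0606

0 0 source 0.8333
1 1 load 1.5152
2 2 source 1.0606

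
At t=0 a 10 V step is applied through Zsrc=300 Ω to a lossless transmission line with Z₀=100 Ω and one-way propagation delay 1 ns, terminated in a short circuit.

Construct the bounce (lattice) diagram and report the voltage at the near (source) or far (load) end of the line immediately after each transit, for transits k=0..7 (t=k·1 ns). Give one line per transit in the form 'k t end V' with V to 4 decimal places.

Γ_L=-1.000000, Γ_S=0.500000; launch V₁=10·100/400=2.500000
k=0 src: V=2.5000
k=1 load: inc=2.500000, refl=2.500000·-1.000000=-2.5000; V=0.000000+2.500000+-2.500000=0.0000
k=2 src: inc=-2.500000, refl=-2.500000·0.500000=-1.2500; V=2.500000+-2.500000+-1.250000=-1.2500
k=3 load: inc=-1.250000, refl=-1.250000·-1.000000=1.2500; V=0.000000+-1.250000+1.250000=0.0000
k=4 src: inc=1.250000, refl=1.250000·0.500000=0.6250; V=-1.250000+1.250000+0.625000=0.6250
k=5 load: inc=0.625000, refl=0.625000·-1.000000=-0.6250; V=0.000000+0.625000+-0.625000=0.0000
k=6 src: inc=-0.625000, refl=-0.625000·0.500000=-0.3125; V=0.625000+-0.625000+-0.312500=-0.3125
k=7 load: inc=-0.312500, refl=-0.312500·-1.000000=0.3125; V=0.000000+-0.312500+0.312500=0.0000

0 0 source 2.5000
1 1 load 0.0000
2 2 source -1.2500
3 3 load 0.0000
4 4 source 0.6250
5 5 load 0.0000
6 6 source -0.3125
7 7 load 0.0000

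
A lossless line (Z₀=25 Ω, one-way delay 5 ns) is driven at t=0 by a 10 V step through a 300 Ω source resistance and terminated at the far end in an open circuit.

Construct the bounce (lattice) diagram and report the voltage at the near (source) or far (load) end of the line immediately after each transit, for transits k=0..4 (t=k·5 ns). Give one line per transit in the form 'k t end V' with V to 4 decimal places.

Γ_L=1.000000, Γ_S=0.846154; launch V₁=10·25/325=0.769231
k=0 src: V=0.7692
k=1 load: inc=0.769231, refl=0.769231·1.000000=0.7692; V=0.000000+0.769231+0.769231=1.5385
k=2 src: inc=0.769231, refl=0.769231·0.846154=0.6509; V=0.769231+0.769231+0.650888=2.1893
k=3 load: inc=0.650888, refl=0.650888·1.000000=0.6509; V=1.538462+0.650888+0.650888=2.8402
k=4 src: inc=0.650888, refl=0.650888·0.846154=0.5508; V=2.189349+0.650888+0.550751=3.3910

0 0 source 0.7692
1 5 load 1.5385
2 10 source 2.1893
3 15 load 2.8402
4 20 source 3.3910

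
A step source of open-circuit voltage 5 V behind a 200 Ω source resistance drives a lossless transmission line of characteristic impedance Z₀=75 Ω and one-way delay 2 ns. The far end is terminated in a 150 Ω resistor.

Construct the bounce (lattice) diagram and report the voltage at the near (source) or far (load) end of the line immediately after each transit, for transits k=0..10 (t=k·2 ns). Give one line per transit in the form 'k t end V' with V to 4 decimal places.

0 0 source 1.3636
1 2 load 1.8182
2 4 source 2.0248
3 6 load 2.0937
4 8 source 2.1250
5 10 load 2.1354
6 12 source 2.1401
7 14 load 2.1417
8 16 source 2.1424
9 18 load 2.1427
10 20 source 2.1428

Γ_L=0.333333, Γ_S=0.454545; launch V₁=5·75/275=1.363636
k=0 src: V=1.3636
k=1 load: inc=1.363636, refl=1.363636·0.333333=0.4545; V=0.000000+1.363636+0.454545=1.8182
k=2 src: inc=0.454545, refl=0.454545·0.454545=0.2066; V=1.363636+0.454545+0.206612=2.0248
k=3 load: inc=0.206612, refl=0.206612·0.333333=0.0689; V=1.818182+0.206612+0.068871=2.0937
k=4 src: inc=0.068871, refl=0.068871·0.454545=0.0313; V=2.024793+0.068871+0.031305=2.1250
k=5 load: inc=0.031305, refl=0.031305·0.333333=0.0104; V=2.093664+0.031305+0.010435=2.1354
k=6 src: inc=0.010435, refl=0.010435·0.454545=0.0047; V=2.124969+0.010435+0.004743=2.1401
k=7 load: inc=0.004743, refl=0.004743·0.333333=0.0016; V=2.135404+0.004743+0.001581=2.1417
k=8 src: inc=0.001581, refl=0.001581·0.454545=0.0007; V=2.140147+0.001581+0.000719=2.1424
k=9 load: inc=0.000719, refl=0.000719·0.333333=0.0002; V=2.141728+0.000719+0.000240=2.1427
k=10 src: inc=0.000240, refl=0.000240·0.454545=0.0001; V=2.142446+0.000240+0.000109=2.1428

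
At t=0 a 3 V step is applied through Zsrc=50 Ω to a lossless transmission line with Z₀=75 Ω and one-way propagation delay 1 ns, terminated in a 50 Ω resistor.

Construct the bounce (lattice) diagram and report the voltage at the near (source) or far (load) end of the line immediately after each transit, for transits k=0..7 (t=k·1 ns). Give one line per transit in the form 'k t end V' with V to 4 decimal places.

Γ_L=-0.200000, Γ_S=-0.200000; launch V₁=3·75/125=1.800000
k=0 src: V=1.8000
k=1 load: inc=1.800000, refl=1.800000·-0.200000=-0.3600; V=0.000000+1.800000+-0.360000=1.4400
k=2 src: inc=-0.360000, refl=-0.360000·-0.200000=0.0720; V=1.800000+-0.360000+0.072000=1.5120
k=3 load: inc=0.072000, refl=0.072000·-0.200000=-0.0144; V=1.440000+0.072000+-0.014400=1.4976
k=4 src: inc=-0.014400, refl=-0.014400·-0.200000=0.0029; V=1.512000+-0.014400+0.002880=1.5005
k=5 load: inc=0.002880, refl=0.002880·-0.200000=-0.0006; V=1.497600+0.002880+-0.000576=1.4999
k=6 src: inc=-0.000576, refl=-0.000576·-0.200000=0.0001; V=1.500480+-0.000576+0.000115=1.5000
k=7 load: inc=0.000115, refl=0.000115·-0.200000=-0.0000; V=1.499904+0.000115+-0.000023=1.5000

0 0 source 1.8000
1 1 load 1.4400
2 2 source 1.5120
3 3 load 1.4976
4 4 source 1.5005
5 5 load 1.4999
6 6 source 1.5000
7 7 load 1.5000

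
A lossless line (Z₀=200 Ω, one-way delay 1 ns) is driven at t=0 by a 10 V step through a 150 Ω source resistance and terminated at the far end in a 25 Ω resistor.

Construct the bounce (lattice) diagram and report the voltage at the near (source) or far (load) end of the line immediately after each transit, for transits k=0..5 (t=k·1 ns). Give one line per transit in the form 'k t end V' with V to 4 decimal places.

0 0 source 5.7143
1 1 load 1.2698
2 2 source 1.9048
3 3 load 1.4109
4 4 source 1.4815
5 5 load 1.4266

Γ_L=-0.777778, Γ_S=-0.142857; launch V₁=10·200/350=5.714286
k=0 src: V=5.7143
k=1 load: inc=5.714286, refl=5.714286·-0.777778=-4.4444; V=0.000000+5.714286+-4.444444=1.2698
k=2 src: inc=-4.444444, refl=-4.444444·-0.142857=0.6349; V=5.714286+-4.444444+0.634921=1.9048
k=3 load: inc=0.634921, refl=0.634921·-0.777778=-0.4938; V=1.269841+0.634921+-0.493827=1.4109
k=4 src: inc=-0.493827, refl=-0.493827·-0.142857=0.0705; V=1.904762+-0.493827+0.070547=1.4815
k=5 load: inc=0.070547, refl=0.070547·-0.777778=-0.0549; V=1.410935+0.070547+-0.054870=1.4266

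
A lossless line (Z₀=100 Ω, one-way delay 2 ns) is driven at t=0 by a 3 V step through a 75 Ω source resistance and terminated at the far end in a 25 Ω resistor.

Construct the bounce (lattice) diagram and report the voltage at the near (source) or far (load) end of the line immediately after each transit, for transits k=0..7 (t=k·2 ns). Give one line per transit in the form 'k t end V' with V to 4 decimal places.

0 0 source 1.7143
1 2 load 0.6857
2 4 source 0.8327
3 6 load 0.7445
4 8 source 0.7571
5 10 load 0.7495
6 12 source 0.7506
7 14 load 0.7500

Γ_L=-0.600000, Γ_S=-0.142857; launch V₁=3·100/175=1.714286
k=0 src: V=1.7143
k=1 load: inc=1.714286, refl=1.714286·-0.600000=-1.0286; V=0.000000+1.714286+-1.028571=0.6857
k=2 src: inc=-1.028571, refl=-1.028571·-0.142857=0.1469; V=1.714286+-1.028571+0.146939=0.8327
k=3 load: inc=0.146939, refl=0.146939·-0.600000=-0.0882; V=0.685714+0.146939+-0.088163=0.7445
k=4 src: inc=-0.088163, refl=-0.088163·-0.142857=0.0126; V=0.832653+-0.088163+0.012595=0.7571
k=5 load: inc=0.012595, refl=0.012595·-0.600000=-0.0076; V=0.744490+0.012595+-0.007557=0.7495
k=6 src: inc=-0.007557, refl=-0.007557·-0.142857=0.0011; V=0.757085+-0.007557+0.001080=0.7506
k=7 load: inc=0.001080, refl=0.001080·-0.600000=-0.0006; V=0.749528+0.001080+-0.000648=0.7500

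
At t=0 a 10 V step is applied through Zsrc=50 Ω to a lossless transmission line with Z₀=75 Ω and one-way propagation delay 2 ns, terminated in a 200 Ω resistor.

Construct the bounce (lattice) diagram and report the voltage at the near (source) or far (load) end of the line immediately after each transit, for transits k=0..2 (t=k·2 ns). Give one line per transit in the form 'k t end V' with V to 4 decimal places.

0 0 source 6.0000
1 2 load 8.7273
2 4 source 8.1818

Γ_L=0.454545, Γ_S=-0.200000; launch V₁=10·75/125=6.000000
k=0 src: V=6.0000
k=1 load: inc=6.000000, refl=6.000000·0.454545=2.7273; V=0.000000+6.000000+2.727273=8.7273
k=2 src: inc=2.727273, refl=2.727273·-0.200000=-0.5455; V=6.000000+2.727273+-0.545455=8.1818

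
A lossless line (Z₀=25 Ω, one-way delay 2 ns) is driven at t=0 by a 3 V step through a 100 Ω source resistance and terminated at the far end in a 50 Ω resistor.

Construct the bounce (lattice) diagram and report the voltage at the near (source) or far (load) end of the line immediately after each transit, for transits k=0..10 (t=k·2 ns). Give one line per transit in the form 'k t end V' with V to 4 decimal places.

Γ_L=0.333333, Γ_S=0.600000; launch V₁=3·25/125=0.600000
k=0 src: V=0.6000
k=1 load: inc=0.600000, refl=0.600000·0.333333=0.2000; V=0.000000+0.600000+0.200000=0.8000
k=2 src: inc=0.200000, refl=0.200000·0.600000=0.1200; V=0.600000+0.200000+0.120000=0.9200
k=3 load: inc=0.120000, refl=0.120000·0.333333=0.0400; V=0.800000+0.120000+0.040000=0.9600
k=4 src: inc=0.040000, refl=0.040000·0.600000=0.0240; V=0.920000+0.040000+0.024000=0.9840
k=5 load: inc=0.024000, refl=0.024000·0.333333=0.0080; V=0.960000+0.024000+0.008000=0.9920
k=6 src: inc=0.008000, refl=0.008000·0.600000=0.0048; V=0.984000+0.008000+0.004800=0.9968
k=7 load: inc=0.004800, refl=0.004800·0.333333=0.0016; V=0.992000+0.004800+0.001600=0.9984
k=8 src: inc=0.001600, refl=0.001600·0.600000=0.0010; V=0.996800+0.001600+0.000960=0.9994
k=9 load: inc=0.000960, refl=0.000960·0.333333=0.0003; V=0.998400+0.000960+0.000320=0.9997
k=10 src: inc=0.000320, refl=0.000320·0.600000=0.0002; V=0.999360+0.000320+0.000192=0.9999

0 0 source 0.6000
1 2 load 0.8000
2 4 source 0.9200
3 6 load 0.9600
4 8 source 0.9840
5 10 load 0.9920
6 12 source 0.9968
7 14 load 0.9984
8 16 source 0.9994
9 18 load 0.9997
10 20 source 0.9999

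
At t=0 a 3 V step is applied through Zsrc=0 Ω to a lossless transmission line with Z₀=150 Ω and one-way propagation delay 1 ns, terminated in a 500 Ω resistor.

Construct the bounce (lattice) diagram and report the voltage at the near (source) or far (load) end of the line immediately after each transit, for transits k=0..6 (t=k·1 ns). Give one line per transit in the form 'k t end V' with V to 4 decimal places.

0 0 source 3.0000
1 1 load 4.6154
2 2 source 3.0000
3 3 load 2.1302
4 4 source 3.0000
5 5 load 3.4684
6 6 source 3.0000

Γ_L=0.538462, Γ_S=-1.000000; launch V₁=3·150/150=3.000000
k=0 src: V=3.0000
k=1 load: inc=3.000000, refl=3.000000·0.538462=1.6154; V=0.000000+3.000000+1.615385=4.6154
k=2 src: inc=1.615385, refl=1.615385·-1.000000=-1.6154; V=3.000000+1.615385+-1.615385=3.0000
k=3 load: inc=-1.615385, refl=-1.615385·0.538462=-0.8698; V=4.615385+-1.615385+-0.869822=2.1302
k=4 src: inc=-0.869822, refl=-0.869822·-1.000000=0.8698; V=3.000000+-0.869822+0.869822=3.0000
k=5 load: inc=0.869822, refl=0.869822·0.538462=0.4684; V=2.130178+0.869822+0.468366=3.4684
k=6 src: inc=0.468366, refl=0.468366·-1.000000=-0.4684; V=3.000000+0.468366+-0.468366=3.0000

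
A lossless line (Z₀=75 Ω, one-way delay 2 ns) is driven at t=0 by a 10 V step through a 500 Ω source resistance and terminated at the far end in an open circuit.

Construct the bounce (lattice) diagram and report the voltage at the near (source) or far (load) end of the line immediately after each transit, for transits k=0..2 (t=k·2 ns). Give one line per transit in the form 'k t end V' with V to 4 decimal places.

0 0 source 1.3043
1 2 load 2.6087
2 4 source 3.5728

Γ_L=1.000000, Γ_S=0.739130; launch V₁=10·75/575=1.304348
k=0 src: V=1.3043
k=1 load: inc=1.304348, refl=1.304348·1.000000=1.3043; V=0.000000+1.304348+1.304348=2.6087
k=2 src: inc=1.304348, refl=1.304348·0.739130=0.9641; V=1.304348+1.304348+0.964083=3.5728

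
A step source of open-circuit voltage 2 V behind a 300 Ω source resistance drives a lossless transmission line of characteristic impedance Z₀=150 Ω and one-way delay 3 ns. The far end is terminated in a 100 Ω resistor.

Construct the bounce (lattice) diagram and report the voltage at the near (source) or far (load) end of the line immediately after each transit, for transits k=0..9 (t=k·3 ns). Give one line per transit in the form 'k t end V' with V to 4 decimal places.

0 0 source 0.6667
1 3 load 0.5333
2 6 source 0.4889
3 9 load 0.4978
4 12 source 0.5007
5 15 load 0.5001
6 18 source 0.5000
7 21 load 0.5000
8 24 source 0.5000
9 27 load 0.5000

Γ_L=-0.200000, Γ_S=0.333333; launch V₁=2·150/450=0.666667
k=0 src: V=0.6667
k=1 load: inc=0.666667, refl=0.666667·-0.200000=-0.1333; V=0.000000+0.666667+-0.133333=0.5333
k=2 src: inc=-0.133333, refl=-0.133333·0.333333=-0.0444; V=0.666667+-0.133333+-0.044444=0.4889
k=3 load: inc=-0.044444, refl=-0.044444·-0.200000=0.0089; V=0.533333+-0.044444+0.008889=0.4978
k=4 src: inc=0.008889, refl=0.008889·0.333333=0.0030; V=0.488889+0.008889+0.002963=0.5007
k=5 load: inc=0.002963, refl=0.002963·-0.200000=-0.0006; V=0.497778+0.002963+-0.000593=0.5001
k=6 src: inc=-0.000593, refl=-0.000593·0.333333=-0.0002; V=0.500741+-0.000593+-0.000198=0.5000
k=7 load: inc=-0.000198, refl=-0.000198·-0.200000=0.0000; V=0.500148+-0.000198+0.000040=0.5000
k=8 src: inc=0.000040, refl=0.000040·0.333333=0.0000; V=0.499951+0.000040+0.000013=0.5000
k=9 load: inc=0.000013, refl=0.000013·-0.200000=-0.0000; V=0.499990+0.000013+-0.000003=0.5000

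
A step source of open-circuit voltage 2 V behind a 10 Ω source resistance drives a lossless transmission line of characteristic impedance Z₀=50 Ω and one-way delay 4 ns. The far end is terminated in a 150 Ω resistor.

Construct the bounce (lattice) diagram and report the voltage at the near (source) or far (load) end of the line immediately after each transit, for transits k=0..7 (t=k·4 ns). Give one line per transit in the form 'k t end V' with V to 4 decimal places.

0 0 source 1.6667
1 4 load 2.5000
2 8 source 1.9444
3 12 load 1.6667
4 16 source 1.8519
5 20 load 1.9444
6 24 source 1.8827
7 28 load 1.8519

Γ_L=0.500000, Γ_S=-0.666667; launch V₁=2·50/60=1.666667
k=0 src: V=1.6667
k=1 load: inc=1.666667, refl=1.666667·0.500000=0.8333; V=0.000000+1.666667+0.833333=2.5000
k=2 src: inc=0.833333, refl=0.833333·-0.666667=-0.5556; V=1.666667+0.833333+-0.555556=1.9444
k=3 load: inc=-0.555556, refl=-0.555556·0.500000=-0.2778; V=2.500000+-0.555556+-0.277778=1.6667
k=4 src: inc=-0.277778, refl=-0.277778·-0.666667=0.1852; V=1.944444+-0.277778+0.185185=1.8519
k=5 load: inc=0.185185, refl=0.185185·0.500000=0.0926; V=1.666667+0.185185+0.092593=1.9444
k=6 src: inc=0.092593, refl=0.092593·-0.666667=-0.0617; V=1.851852+0.092593+-0.061728=1.8827
k=7 load: inc=-0.061728, refl=-0.061728·0.500000=-0.0309; V=1.944444+-0.061728+-0.030864=1.8519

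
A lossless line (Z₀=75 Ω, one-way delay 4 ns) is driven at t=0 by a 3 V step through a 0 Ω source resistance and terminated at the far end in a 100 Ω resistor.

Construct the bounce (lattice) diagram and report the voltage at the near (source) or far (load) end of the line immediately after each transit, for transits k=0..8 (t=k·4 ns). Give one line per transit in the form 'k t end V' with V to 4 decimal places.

Γ_L=0.142857, Γ_S=-1.000000; launch V₁=3·75/75=3.000000
k=0 src: V=3.0000
k=1 load: inc=3.000000, refl=3.000000·0.142857=0.4286; V=0.000000+3.000000+0.428571=3.4286
k=2 src: inc=0.428571, refl=0.428571·-1.000000=-0.4286; V=3.000000+0.428571+-0.428571=3.0000
k=3 load: inc=-0.428571, refl=-0.428571·0.142857=-0.0612; V=3.428571+-0.428571+-0.061224=2.9388
k=4 src: inc=-0.061224, refl=-0.061224·-1.000000=0.0612; V=3.000000+-0.061224+0.061224=3.0000
k=5 load: inc=0.061224, refl=0.061224·0.142857=0.0087; V=2.938776+0.061224+0.008746=3.0087
k=6 src: inc=0.008746, refl=0.008746·-1.000000=-0.0087; V=3.000000+0.008746+-0.008746=3.0000
k=7 load: inc=-0.008746, refl=-0.008746·0.142857=-0.0012; V=3.008746+-0.008746+-0.001249=2.9988
k=8 src: inc=-0.001249, refl=-0.001249·-1.000000=0.0012; V=3.000000+-0.001249+0.001249=3.0000

0 0 source 3.0000
1 4 load 3.4286
2 8 source 3.0000
3 12 load 2.9388
4 16 source 3.0000
5 20 load 3.0087
6 24 source 3.0000
7 28 load 2.9988
8 32 source 3.0000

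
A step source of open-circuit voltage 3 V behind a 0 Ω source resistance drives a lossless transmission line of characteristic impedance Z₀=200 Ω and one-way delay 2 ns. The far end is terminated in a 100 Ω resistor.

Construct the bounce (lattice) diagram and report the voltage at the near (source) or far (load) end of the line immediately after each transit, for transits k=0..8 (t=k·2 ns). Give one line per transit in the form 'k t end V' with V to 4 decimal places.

Γ_L=-0.333333, Γ_S=-1.000000; launch V₁=3·200/200=3.000000
k=0 src: V=3.0000
k=1 load: inc=3.000000, refl=3.000000·-0.333333=-1.0000; V=0.000000+3.000000+-1.000000=2.0000
k=2 src: inc=-1.000000, refl=-1.000000·-1.000000=1.0000; V=3.000000+-1.000000+1.000000=3.0000
k=3 load: inc=1.000000, refl=1.000000·-0.333333=-0.3333; V=2.000000+1.000000+-0.333333=2.6667
k=4 src: inc=-0.333333, refl=-0.333333·-1.000000=0.3333; V=3.000000+-0.333333+0.333333=3.0000
k=5 load: inc=0.333333, refl=0.333333·-0.333333=-0.1111; V=2.666667+0.333333+-0.111111=2.8889
k=6 src: inc=-0.111111, refl=-0.111111·-1.000000=0.1111; V=3.000000+-0.111111+0.111111=3.0000
k=7 load: inc=0.111111, refl=0.111111·-0.333333=-0.0370; V=2.888889+0.111111+-0.037037=2.9630
k=8 src: inc=-0.037037, refl=-0.037037·-1.000000=0.0370; V=3.000000+-0.037037+0.037037=3.0000

0 0 source 3.0000
1 2 load 2.0000
2 4 source 3.0000
3 6 load 2.6667
4 8 source 3.0000
5 10 load 2.8889
6 12 source 3.0000
7 14 load 2.9630
8 16 source 3.0000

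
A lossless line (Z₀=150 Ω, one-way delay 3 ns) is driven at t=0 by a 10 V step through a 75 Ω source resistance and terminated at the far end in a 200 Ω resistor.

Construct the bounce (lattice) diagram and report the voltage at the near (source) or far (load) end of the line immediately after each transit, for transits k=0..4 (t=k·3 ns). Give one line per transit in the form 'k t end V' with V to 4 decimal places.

0 0 source 6.6667
1 3 load 7.6190
2 6 source 7.3016
3 9 load 7.2562
4 12 source 7.2714

Γ_L=0.142857, Γ_S=-0.333333; launch V₁=10·150/225=6.666667
k=0 src: V=6.6667
k=1 load: inc=6.666667, refl=6.666667·0.142857=0.9524; V=0.000000+6.666667+0.952381=7.6190
k=2 src: inc=0.952381, refl=0.952381·-0.333333=-0.3175; V=6.666667+0.952381+-0.317460=7.3016
k=3 load: inc=-0.317460, refl=-0.317460·0.142857=-0.0454; V=7.619048+-0.317460+-0.045351=7.2562
k=4 src: inc=-0.045351, refl=-0.045351·-0.333333=0.0151; V=7.301587+-0.045351+0.015117=7.2714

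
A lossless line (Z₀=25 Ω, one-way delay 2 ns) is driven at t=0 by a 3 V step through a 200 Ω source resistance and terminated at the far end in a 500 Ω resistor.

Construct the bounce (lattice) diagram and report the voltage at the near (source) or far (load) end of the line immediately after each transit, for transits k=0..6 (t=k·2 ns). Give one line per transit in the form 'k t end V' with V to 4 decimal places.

Γ_L=0.904762, Γ_S=0.777778; launch V₁=3·25/225=0.333333
k=0 src: V=0.3333
k=1 load: inc=0.333333, refl=0.333333·0.904762=0.3016; V=0.000000+0.333333+0.301587=0.6349
k=2 src: inc=0.301587, refl=0.301587·0.777778=0.2346; V=0.333333+0.301587+0.234568=0.8695
k=3 load: inc=0.234568, refl=0.234568·0.904762=0.2122; V=0.634921+0.234568+0.212228=1.0817
k=4 src: inc=0.212228, refl=0.212228·0.777778=0.1651; V=0.869489+0.212228+0.165066=1.2468
k=5 load: inc=0.165066, refl=0.165066·0.904762=0.1493; V=1.081717+0.165066+0.149346=1.3961
k=6 src: inc=0.149346, refl=0.149346·0.777778=0.1162; V=1.246783+0.149346+0.116158=1.5123

0 0 source 0.3333
1 2 load 0.6349
2 4 source 0.8695
3 6 load 1.0817
4 8 source 1.2468
5 10 load 1.3961
6 12 source 1.5123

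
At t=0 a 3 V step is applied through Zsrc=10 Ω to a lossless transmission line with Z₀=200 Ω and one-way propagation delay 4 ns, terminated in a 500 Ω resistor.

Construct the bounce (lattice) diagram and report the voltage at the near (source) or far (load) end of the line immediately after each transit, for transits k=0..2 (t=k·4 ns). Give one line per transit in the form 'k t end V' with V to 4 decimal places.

Γ_L=0.428571, Γ_S=-0.904762; launch V₁=3·200/210=2.857143
k=0 src: V=2.8571
k=1 load: inc=2.857143, refl=2.857143·0.428571=1.2245; V=0.000000+2.857143+1.224490=4.0816
k=2 src: inc=1.224490, refl=1.224490·-0.904762=-1.1079; V=2.857143+1.224490+-1.107872=2.9738

0 0 source 2.8571
1 4 load 4.0816
2 8 source 2.9738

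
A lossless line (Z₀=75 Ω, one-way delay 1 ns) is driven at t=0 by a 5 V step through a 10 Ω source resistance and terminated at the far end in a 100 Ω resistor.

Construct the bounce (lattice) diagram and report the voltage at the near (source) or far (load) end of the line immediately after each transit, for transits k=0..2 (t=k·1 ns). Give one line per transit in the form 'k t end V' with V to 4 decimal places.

Γ_L=0.142857, Γ_S=-0.764706; launch V₁=5·75/85=4.411765
k=0 src: V=4.4118
k=1 load: inc=4.411765, refl=4.411765·0.142857=0.6303; V=0.000000+4.411765+0.630252=5.0420
k=2 src: inc=0.630252, refl=0.630252·-0.764706=-0.4820; V=4.411765+0.630252+-0.481957=4.5601

0 0 source 4.4118
1 1 load 5.0420
2 2 source 4.5601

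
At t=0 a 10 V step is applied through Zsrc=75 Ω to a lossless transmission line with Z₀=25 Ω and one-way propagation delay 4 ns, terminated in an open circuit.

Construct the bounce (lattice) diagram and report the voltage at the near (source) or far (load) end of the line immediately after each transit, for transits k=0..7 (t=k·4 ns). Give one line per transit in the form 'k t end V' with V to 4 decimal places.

0 0 source 2.5000
1 4 load 5.0000
2 8 source 6.2500
3 12 load 7.5000
4 16 source 8.1250
5 20 load 8.7500
6 24 source 9.0625
7 28 load 9.3750

Γ_L=1.000000, Γ_S=0.500000; launch V₁=10·25/100=2.500000
k=0 src: V=2.5000
k=1 load: inc=2.500000, refl=2.500000·1.000000=2.5000; V=0.000000+2.500000+2.500000=5.0000
k=2 src: inc=2.500000, refl=2.500000·0.500000=1.2500; V=2.500000+2.500000+1.250000=6.2500
k=3 load: inc=1.250000, refl=1.250000·1.000000=1.2500; V=5.000000+1.250000+1.250000=7.5000
k=4 src: inc=1.250000, refl=1.250000·0.500000=0.6250; V=6.250000+1.250000+0.625000=8.1250
k=5 load: inc=0.625000, refl=0.625000·1.000000=0.6250; V=7.500000+0.625000+0.625000=8.7500
k=6 src: inc=0.625000, refl=0.625000·0.500000=0.3125; V=8.125000+0.625000+0.312500=9.0625
k=7 load: inc=0.312500, refl=0.312500·1.000000=0.3125; V=8.750000+0.312500+0.312500=9.3750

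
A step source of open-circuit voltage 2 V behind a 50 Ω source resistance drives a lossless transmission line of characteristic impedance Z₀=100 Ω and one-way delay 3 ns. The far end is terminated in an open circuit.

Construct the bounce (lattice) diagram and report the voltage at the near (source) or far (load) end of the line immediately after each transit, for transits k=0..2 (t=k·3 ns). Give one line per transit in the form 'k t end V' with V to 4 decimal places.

0 0 source 1.3333
1 3 load 2.6667
2 6 source 2.2222

Γ_L=1.000000, Γ_S=-0.333333; launch V₁=2·100/150=1.333333
k=0 src: V=1.3333
k=1 load: inc=1.333333, refl=1.333333·1.000000=1.3333; V=0.000000+1.333333+1.333333=2.6667
k=2 src: inc=1.333333, refl=1.333333·-0.333333=-0.4444; V=1.333333+1.333333+-0.444444=2.2222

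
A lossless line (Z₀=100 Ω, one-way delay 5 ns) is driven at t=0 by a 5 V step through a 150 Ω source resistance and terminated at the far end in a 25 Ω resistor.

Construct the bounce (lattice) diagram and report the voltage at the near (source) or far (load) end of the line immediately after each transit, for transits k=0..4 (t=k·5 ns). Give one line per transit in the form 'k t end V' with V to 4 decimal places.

0 0 source 2.0000
1 5 load 0.8000
2 10 source 0.5600
3 15 load 0.7040
4 20 source 0.7328

Γ_L=-0.600000, Γ_S=0.200000; launch V₁=5·100/250=2.000000
k=0 src: V=2.0000
k=1 load: inc=2.000000, refl=2.000000·-0.600000=-1.2000; V=0.000000+2.000000+-1.200000=0.8000
k=2 src: inc=-1.200000, refl=-1.200000·0.200000=-0.2400; V=2.000000+-1.200000+-0.240000=0.5600
k=3 load: inc=-0.240000, refl=-0.240000·-0.600000=0.1440; V=0.800000+-0.240000+0.144000=0.7040
k=4 src: inc=0.144000, refl=0.144000·0.200000=0.0288; V=0.560000+0.144000+0.028800=0.7328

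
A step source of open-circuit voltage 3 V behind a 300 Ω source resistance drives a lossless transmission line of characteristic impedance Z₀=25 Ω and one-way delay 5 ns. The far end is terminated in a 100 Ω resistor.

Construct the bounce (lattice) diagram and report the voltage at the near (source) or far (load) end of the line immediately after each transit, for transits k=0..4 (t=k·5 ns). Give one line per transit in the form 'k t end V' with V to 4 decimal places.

Γ_L=0.600000, Γ_S=0.846154; launch V₁=3·25/325=0.230769
k=0 src: V=0.2308
k=1 load: inc=0.230769, refl=0.230769·0.600000=0.1385; V=0.000000+0.230769+0.138462=0.3692
k=2 src: inc=0.138462, refl=0.138462·0.846154=0.1172; V=0.230769+0.138462+0.117160=0.4864
k=3 load: inc=0.117160, refl=0.117160·0.600000=0.0703; V=0.369231+0.117160+0.070296=0.5567
k=4 src: inc=0.070296, refl=0.070296·0.846154=0.0595; V=0.486391+0.070296+0.059481=0.6162

0 0 source 0.2308
1 5 load 0.3692
2 10 source 0.4864
3 15 load 0.5567
4 20 source 0.6162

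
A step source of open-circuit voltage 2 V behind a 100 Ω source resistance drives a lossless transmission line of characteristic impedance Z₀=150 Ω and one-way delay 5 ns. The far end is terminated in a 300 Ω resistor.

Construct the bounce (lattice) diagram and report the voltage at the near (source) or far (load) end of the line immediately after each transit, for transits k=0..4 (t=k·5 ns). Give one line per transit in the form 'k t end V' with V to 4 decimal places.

Γ_L=0.333333, Γ_S=-0.200000; launch V₁=2·150/250=1.200000
k=0 src: V=1.2000
k=1 load: inc=1.200000, refl=1.200000·0.333333=0.4000; V=0.000000+1.200000+0.400000=1.6000
k=2 src: inc=0.400000, refl=0.400000·-0.200000=-0.0800; V=1.200000+0.400000+-0.080000=1.5200
k=3 load: inc=-0.080000, refl=-0.080000·0.333333=-0.0267; V=1.600000+-0.080000+-0.026667=1.4933
k=4 src: inc=-0.026667, refl=-0.026667·-0.200000=0.0053; V=1.520000+-0.026667+0.005333=1.4987

0 0 source 1.2000
1 5 load 1.6000
2 10 source 1.5200
3 15 load 1.4933
4 20 source 1.4987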